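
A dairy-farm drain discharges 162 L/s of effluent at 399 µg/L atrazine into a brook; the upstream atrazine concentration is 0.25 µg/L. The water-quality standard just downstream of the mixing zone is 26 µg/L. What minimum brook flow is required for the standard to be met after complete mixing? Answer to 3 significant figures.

2350 L/s

Set C_mix = 26: (Q·0.2500 + 162.0·399.0) / (Q + 162.0) = 26
→ Q = 162.0·(399.0 − 26)/(26 − 0.2500) = 2347 L/s.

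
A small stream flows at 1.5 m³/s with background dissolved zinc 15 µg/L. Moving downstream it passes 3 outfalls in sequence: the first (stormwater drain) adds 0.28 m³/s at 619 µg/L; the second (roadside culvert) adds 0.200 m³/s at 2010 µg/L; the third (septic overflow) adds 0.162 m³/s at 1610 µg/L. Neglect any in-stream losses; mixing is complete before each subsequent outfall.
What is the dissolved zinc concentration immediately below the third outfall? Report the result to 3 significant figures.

401 µg/L

After outfall 1: Q = 1.500 + 0.2800 = 1.780 m³/s; C = (1.500·15.00 + 0.2800·619.0)/1.780 = 110.0 µg/L.
After outfall 2: Q = 1.780 + 0.2000 = 1.980 m³/s; C = (1.780·110.0 + 0.2000·2010)/1.980 = 301.9 µg/L.
After outfall 3: Q = 1.980 + 0.1620 = 2.142 m³/s; C = (1.980·301.9 + 0.1620·1610)/2.142 = 400.9 µg/L.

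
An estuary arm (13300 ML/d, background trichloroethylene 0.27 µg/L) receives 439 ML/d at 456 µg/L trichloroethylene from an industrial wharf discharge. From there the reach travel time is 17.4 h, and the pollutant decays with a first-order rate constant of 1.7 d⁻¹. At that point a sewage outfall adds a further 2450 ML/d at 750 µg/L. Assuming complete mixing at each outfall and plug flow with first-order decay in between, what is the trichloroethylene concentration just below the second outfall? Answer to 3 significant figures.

117 µg/L

Mass balance: C = (13300·0.2700 + 439.0·456.0) / 13740 = 203800/13740 = 14.83 µg/L; combined flow 13740 ML/d.
Decay over the reach: 14.83·exp(−kt) = 14.83·0.2916 = 4.324 µg/L.
At the second outfall, C = (13740·4.324 + 2450·750.0) / (13740 + 2450) = 117.2 µg/L.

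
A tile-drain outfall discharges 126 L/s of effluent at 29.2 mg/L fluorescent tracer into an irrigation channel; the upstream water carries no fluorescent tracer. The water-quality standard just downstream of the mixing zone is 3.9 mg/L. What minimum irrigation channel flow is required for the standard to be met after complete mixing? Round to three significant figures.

817 L/s

Set C_mix = 3.9: (Q·0 + 126.0·29.20) / (Q + 126.0) = 3.9
→ Q = 126.0·(29.20 − 3.9)/(3.9 − 0) = 817.4 L/s.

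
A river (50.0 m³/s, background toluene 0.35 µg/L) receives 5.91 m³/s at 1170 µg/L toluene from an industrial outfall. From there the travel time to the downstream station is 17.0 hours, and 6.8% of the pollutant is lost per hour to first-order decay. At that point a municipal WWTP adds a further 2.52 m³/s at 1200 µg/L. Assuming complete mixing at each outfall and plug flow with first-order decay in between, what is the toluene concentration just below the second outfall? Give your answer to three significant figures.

Flow-weighted average: C = (50.00·0.3500 + 5.910·1170) / 55.91 = 6932/55.91 = 124.0 µg/L; combined flow 55.91 m³/s.
6.8%/h lost → k = −ln(1 − 0.068) = 0.07042 h⁻¹.
First-order decay: C = 124.0·exp(−k·t) = 124.0·0.3020 = 37.45 µg/L.
Second outfall: C = (55.91·37.45 + 2.520·1200)/58.43 = 87.59 µg/L.

87.6 µg/L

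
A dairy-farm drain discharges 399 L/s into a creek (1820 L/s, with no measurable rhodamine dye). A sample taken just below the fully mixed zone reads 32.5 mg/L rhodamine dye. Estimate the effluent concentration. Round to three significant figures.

181 mg/L

Mass balance: 1820·0 + 399.0·Cₑ = 2219·32.50
→ Cₑ = (2219·32.50 − 1820·0) / 399.0 = 180.7 mg/L.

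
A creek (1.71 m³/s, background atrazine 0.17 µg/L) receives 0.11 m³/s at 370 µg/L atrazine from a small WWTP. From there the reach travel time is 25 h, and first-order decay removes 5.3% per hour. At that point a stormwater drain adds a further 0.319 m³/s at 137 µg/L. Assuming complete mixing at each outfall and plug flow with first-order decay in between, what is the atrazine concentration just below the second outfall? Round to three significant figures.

25.3 µg/L

Mixed concentration C = ΣQC/ΣQ = (1.710·0.1700 + 0.1100·370.0) / 1.820 = 40.99/1.820 = 22.52 µg/L; combined flow 1.820 m³/s.
5.3%/h lost → k = −ln(1 − 0.053) = 0.05446 h⁻¹.
Applying C = C₀e^(−kt): 22.52 × 0.2563 = 5.772 µg/L.
At the second outfall, C = (1.820·5.772 + 0.3190·137.0) / (1.820 + 0.3190) = 25.34 µg/L.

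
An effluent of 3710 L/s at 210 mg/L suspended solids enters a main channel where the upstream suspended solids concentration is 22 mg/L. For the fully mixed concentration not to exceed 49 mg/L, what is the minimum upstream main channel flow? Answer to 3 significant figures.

Set C_mix = 49: (Q·22.00 + 3710·210.0) / (Q + 3710) = 49
→ Q = 3710·(210.0 − 49)/(49 − 22.00) = 22120 L/s.

22100 L/s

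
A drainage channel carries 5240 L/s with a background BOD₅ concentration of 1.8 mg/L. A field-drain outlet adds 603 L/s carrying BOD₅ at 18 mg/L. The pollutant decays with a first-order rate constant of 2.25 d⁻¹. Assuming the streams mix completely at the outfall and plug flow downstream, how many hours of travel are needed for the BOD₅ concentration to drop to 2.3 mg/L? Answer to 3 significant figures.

4.39 h

After mixing, C = (5240·1.800 + 603.0·18.00) / 5843 = 20290/5843 = 3.472 mg/L.
3.472·exp(−k·t) = 2.3 → t = ln(3.472/2.3)/k = 15810 s = 4.392 h.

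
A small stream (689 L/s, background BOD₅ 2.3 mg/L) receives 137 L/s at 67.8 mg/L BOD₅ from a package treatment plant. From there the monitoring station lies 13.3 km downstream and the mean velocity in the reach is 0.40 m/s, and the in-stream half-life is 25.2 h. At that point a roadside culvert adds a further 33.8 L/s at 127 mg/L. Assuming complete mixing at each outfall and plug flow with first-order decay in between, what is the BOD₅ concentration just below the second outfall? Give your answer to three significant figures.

Mass balance: C = (689.0·2.300 + 137.0·67.80) / 826.0 = 10870/826.0 = 13.16 mg/L; combined flow 826.0 L/s.
Travel time t = 13.3·1000 / 0.40 = 33250 s = 9.236 h.
Half-life 25.2 h → k = ln 2 / 25.2 = 0.02751 h⁻¹ = 0.6601 d⁻¹.
After decay, C = 13.16 × e^(−kt) = 13.16 × 0.7757 = 10.21 mg/L.
Second outfall: C = (826.0·10.21 + 33.80·127.0)/859.8 = 14.80 mg/L.

14.8 mg/L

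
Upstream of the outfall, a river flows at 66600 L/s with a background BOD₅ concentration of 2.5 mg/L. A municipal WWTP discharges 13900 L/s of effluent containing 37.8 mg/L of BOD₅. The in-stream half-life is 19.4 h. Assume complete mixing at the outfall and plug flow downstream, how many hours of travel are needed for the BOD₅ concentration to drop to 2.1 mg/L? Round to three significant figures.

39.4 h

After mixing, C = (66600·2.500 + 13900·37.80) / 80500 = 691900/80500 = 8.595 mg/L.
Half-life 19.4 h → k = ln 2 / 19.4 = 0.03573 h⁻¹ = 0.8575 d⁻¹.
8.595·exp(−k·t) = 2.1 → t = ln(8.595/2.1)/k = 142000 s = 39.44 h.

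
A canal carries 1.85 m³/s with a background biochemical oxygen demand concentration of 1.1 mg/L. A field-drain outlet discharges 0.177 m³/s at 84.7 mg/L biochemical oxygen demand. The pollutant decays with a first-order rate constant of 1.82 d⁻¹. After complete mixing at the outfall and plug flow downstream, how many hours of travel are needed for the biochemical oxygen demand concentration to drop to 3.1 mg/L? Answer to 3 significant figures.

13.1 h

Mixed concentration C = ΣQC/ΣQ = (1.850·1.100 + 0.1770·84.70) / 2.027 = 17.03/2.027 = 8.400 mg/L.
8.400·exp(−k·t) = 3.1 → t = ln(8.400/3.1)/k = 47320 s = 13.15 h.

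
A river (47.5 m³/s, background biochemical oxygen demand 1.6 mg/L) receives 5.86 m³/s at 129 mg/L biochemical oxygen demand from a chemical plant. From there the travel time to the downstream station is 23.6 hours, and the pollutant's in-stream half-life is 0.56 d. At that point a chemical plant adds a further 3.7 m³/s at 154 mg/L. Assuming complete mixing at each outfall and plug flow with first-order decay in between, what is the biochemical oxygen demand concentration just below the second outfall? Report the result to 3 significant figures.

Mass balance: C = (47.50·1.600 + 5.860·129.0) / 53.36 = 831.9/53.36 = 15.59 mg/L; combined flow 53.36 m³/s.
Half-life 0.56 d → k = ln 2 / 0.56 = 1.238 d⁻¹.
First-order decay: C = 15.59·exp(−k·t) = 15.59·0.2961 = 4.616 mg/L.
At the second outfall, C = (53.36·4.616 + 3.700·154.0) / (53.36 + 3.700) = 14.30 mg/L.

14.3 mg/L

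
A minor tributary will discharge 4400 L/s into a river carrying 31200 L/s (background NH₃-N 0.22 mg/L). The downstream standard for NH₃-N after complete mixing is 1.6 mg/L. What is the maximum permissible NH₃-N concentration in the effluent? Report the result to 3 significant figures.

11.4 mg/L

At the limit, (Qr·Cr + Qe·Cₑ)/(Qr + Qe) = 1.6:
Cₑ = (35600·1.6 − 31200·0.2200) / 4400 = 11.39 mg/L.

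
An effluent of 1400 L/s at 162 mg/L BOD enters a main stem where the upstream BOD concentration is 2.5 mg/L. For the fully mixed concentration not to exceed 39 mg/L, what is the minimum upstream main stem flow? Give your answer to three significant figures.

Set C_mix = 39: (Q·2.500 + 1400·162.0) / (Q + 1400) = 39
→ Q = 1400·(162.0 − 39)/(39 − 2.500) = 4718 L/s.

4720 L/s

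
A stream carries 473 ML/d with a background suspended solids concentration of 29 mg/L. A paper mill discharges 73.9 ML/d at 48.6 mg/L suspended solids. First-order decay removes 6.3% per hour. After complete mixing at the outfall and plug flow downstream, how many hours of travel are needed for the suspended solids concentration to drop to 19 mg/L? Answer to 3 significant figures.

7.84 h

Mixed concentration C = ΣQC/ΣQ = (473.0·29.00 + 73.90·48.60) / 546.9 = 17310/546.9 = 31.65 mg/L.
6.3%/h lost → k = −ln(1 − 0.063) = 0.06507 h⁻¹.
31.65·exp(−k·t) = 19 → t = ln(31.65/19)/k = 28230 s = 7.841 h.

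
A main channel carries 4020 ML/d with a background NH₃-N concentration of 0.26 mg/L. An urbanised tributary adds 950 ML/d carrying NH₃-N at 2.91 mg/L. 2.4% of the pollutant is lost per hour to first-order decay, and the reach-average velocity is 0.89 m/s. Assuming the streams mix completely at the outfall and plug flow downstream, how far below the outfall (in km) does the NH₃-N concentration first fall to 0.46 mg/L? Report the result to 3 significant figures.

Mixed concentration C = ΣQC/ΣQ = (4020·0.2600 + 950.0·2.910) / 4970 = 3810/4970 = 0.7665 mg/L.
2.4%/h lost → k = −ln(1 − 0.024) = 0.02429 h⁻¹.
Set 0.7665·exp(−k·t) = 0.46 → t = ln(0.7665/0.46)/k = 75680 s = 21.02 h.
Distance = v·t = 0.89·75680 = 67350 m = 67.35 km.

67.4 km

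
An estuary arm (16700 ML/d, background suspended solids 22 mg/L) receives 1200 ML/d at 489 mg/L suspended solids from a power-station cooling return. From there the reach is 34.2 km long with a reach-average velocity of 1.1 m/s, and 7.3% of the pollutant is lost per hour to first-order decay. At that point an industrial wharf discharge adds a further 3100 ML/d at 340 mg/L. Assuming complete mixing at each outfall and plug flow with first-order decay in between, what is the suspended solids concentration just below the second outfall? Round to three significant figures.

Mixed concentration C = ΣQC/ΣQ = (16700·22.00 + 1200·489.0) / 17900 = 954200/17900 = 53.31 mg/L; combined flow 17900 ML/d.
Travel time t = 34.2·1000 / 1.1 = 31090 s = 8.636 h.
7.3%/h lost → k = −ln(1 − 0.073) = 0.07580 h⁻¹.
Applying C = C₀e^(−kt): 53.31 × 0.5196 = 27.70 mg/L.
At the second outfall, C = (17900·27.70 + 3100·340.0) / (17900 + 3100) = 73.80 mg/L.

73.8 mg/L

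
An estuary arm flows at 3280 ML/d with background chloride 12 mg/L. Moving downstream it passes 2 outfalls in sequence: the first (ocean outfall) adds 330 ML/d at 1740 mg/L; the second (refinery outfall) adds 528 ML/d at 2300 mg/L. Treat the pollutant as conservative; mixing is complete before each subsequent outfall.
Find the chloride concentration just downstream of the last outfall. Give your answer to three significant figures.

442 mg/L

Outfall 1: combined Q = 3610 ML/d; C = (3280·12.00 + 330.0·1740)/3610 = 170.0 mg/L.
Outfall 2: combined Q = 4138 ML/d; C = (3610·170.0 + 528.0·2300)/4138 = 441.7 mg/L.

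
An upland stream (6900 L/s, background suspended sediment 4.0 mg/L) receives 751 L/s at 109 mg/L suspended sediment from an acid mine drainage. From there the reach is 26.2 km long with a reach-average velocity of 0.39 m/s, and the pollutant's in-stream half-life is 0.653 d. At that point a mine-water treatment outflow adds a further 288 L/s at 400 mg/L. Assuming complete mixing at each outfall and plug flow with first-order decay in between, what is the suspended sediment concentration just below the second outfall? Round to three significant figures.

Flow-weighted average: C = (6900·4.000 + 751.0·109.0) / 7651 = 109500/7651 = 14.31 mg/L; combined flow 7651 L/s.
Travel time t = 26.2·1000 / 0.39 = 67180 s = 18.66 h.
Half-life 0.653 d → k = ln 2 / 0.653 = 1.061 d⁻¹.
Applying C = C₀e^(−kt): 14.31 × 0.4381 = 6.267 mg/L.
At the second outfall, C = (7651·6.267 + 288.0·400.0) / (7651 + 288.0) = 20.55 mg/L.

20.6 mg/L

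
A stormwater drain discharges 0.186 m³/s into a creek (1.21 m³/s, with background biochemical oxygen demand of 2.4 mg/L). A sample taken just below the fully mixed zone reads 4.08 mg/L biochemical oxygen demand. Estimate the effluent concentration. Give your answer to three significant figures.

15.0 mg/L

Mass balance: 1.210·2.400 + 0.1860·Cₑ = 1.396·4.080
→ Cₑ = (1.396·4.080 − 1.210·2.400) / 0.1860 = 15.01 mg/L.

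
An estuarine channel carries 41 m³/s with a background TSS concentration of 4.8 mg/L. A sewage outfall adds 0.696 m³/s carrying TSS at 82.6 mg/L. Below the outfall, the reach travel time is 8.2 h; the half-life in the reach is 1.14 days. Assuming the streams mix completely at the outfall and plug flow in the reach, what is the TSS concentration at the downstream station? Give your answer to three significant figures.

Mass balance: C = (41.00·4.800 + 0.6960·82.60) / 41.70 = 254.3/41.70 = 6.099 mg/L.
Half-life 1.14 d → k = ln 2 / 1.14 = 0.6080 d⁻¹.
First-order decay: C = 6.099·exp(−k·t) = 6.099·0.8124 = 4.955 mg/L.

4.95 mg/L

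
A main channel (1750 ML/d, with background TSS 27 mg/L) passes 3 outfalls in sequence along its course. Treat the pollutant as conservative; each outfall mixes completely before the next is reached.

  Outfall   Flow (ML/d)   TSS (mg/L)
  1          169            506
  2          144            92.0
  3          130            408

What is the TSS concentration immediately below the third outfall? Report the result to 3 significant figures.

After outfall 1: Q = 1750 + 169.0 = 1919 ML/d; C = (1750·27.00 + 169.0·506.0)/1919 = 69.18 mg/L.
After outfall 2: Q = 1919 + 144.0 = 2063 ML/d; C = (1919·69.18 + 144.0·92.00)/2063 = 70.78 mg/L.
After outfall 3: Q = 2063 + 130.0 = 2193 ML/d; C = (2063·70.78 + 130.0·408.0)/2193 = 90.77 mg/L.

90.8 mg/L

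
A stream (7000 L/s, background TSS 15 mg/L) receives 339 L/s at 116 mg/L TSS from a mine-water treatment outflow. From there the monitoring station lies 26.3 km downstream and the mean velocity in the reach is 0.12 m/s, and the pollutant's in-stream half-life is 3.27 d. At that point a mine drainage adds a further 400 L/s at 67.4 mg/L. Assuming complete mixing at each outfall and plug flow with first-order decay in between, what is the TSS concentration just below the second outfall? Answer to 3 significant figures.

14.4 mg/L

Mixed concentration C = ΣQC/ΣQ = (7000·15.00 + 339.0·116.0) / 7339 = 144300/7339 = 19.67 mg/L; combined flow 7339 L/s.
Travel time t = 26.3·1000 / 0.12 = 219200 s = 60.88 h.
Half-life 3.27 d → k = ln 2 / 3.27 = 0.2120 d⁻¹.
First-order decay: C = 19.67·exp(−k·t) = 19.67·0.5841 = 11.49 mg/L.
At the second outfall, C = (7339·11.49 + 400.0·67.40) / (7339 + 400.0) = 14.38 mg/L.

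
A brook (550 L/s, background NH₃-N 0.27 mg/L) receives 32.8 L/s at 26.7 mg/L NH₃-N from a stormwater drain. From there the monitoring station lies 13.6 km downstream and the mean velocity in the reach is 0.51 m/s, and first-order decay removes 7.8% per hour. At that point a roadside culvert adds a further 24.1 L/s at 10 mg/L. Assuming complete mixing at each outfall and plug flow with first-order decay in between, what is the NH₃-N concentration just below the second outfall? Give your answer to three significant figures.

Mixed concentration C = ΣQC/ΣQ = (550.0·0.2700 + 32.80·26.70) / 582.8 = 1024/582.8 = 1.757 mg/L; combined flow 582.8 L/s.
Travel time t = 13.6·1000 / 0.51 = 26670 s = 7.407 h.
7.8%/h lost → k = −ln(1 − 0.078) = 0.08121 h⁻¹.
Applying C = C₀e^(−kt): 1.757 × 0.5480 = 0.9630 mg/L.
Second outfall: C = (582.8·0.9630 + 24.10·10.00)/606.9 = 1.322 mg/L.

1.32 mg/L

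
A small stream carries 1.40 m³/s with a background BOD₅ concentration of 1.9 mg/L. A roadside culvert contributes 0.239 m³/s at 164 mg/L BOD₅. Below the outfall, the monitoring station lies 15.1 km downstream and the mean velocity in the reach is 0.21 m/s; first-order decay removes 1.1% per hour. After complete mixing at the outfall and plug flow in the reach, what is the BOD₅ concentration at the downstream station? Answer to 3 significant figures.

20.5 mg/L

Mixed concentration C = ΣQC/ΣQ = (1.400·1.900 + 0.2390·164.0) / 1.639 = 41.86/1.639 = 25.54 mg/L.
Travel time t = 15.1·1000 / 0.21 = 71900 s = 19.97 h.
1.1%/h lost → k = −ln(1 − 0.011) = 0.01106 h⁻¹.
Decay over the reach: 25.54·exp(−kt) = 25.54·0.8018 = 20.48 mg/L.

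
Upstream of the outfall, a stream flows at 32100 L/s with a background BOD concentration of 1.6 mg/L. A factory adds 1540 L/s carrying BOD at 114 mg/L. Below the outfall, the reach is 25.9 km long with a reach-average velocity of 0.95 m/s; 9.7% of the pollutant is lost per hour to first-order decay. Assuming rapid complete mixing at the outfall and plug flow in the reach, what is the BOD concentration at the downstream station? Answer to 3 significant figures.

3.11 mg/L

Flow-weighted average: C = (32100·1.600 + 1540·114.0) / 33640 = 226900/33640 = 6.746 mg/L.
Travel time t = 25.9·1000 / 0.95 = 27260 s = 7.573 h.
9.7%/h lost → k = −ln(1 − 0.097) = 0.1020 h⁻¹.
Decay over the reach: 6.746·exp(−kt) = 6.746·0.4618 = 3.115 mg/L.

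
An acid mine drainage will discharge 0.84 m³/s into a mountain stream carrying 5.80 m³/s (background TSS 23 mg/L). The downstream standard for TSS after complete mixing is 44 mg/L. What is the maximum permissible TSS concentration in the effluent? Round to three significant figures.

At the limit, (Qr·Cr + Qe·Cₑ)/(Qr + Qe) = 44:
Cₑ = (6.640·44 − 5.800·23.00) / 0.8400 = 189.0 mg/L.

189 mg/L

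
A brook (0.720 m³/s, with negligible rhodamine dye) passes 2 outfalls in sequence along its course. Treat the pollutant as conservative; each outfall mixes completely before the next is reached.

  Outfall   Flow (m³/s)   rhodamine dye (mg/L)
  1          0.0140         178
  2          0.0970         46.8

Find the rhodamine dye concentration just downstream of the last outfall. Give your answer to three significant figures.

8.46 mg/L

After outfall 1: Q = 0.7200 + 0.01400 = 0.7340 m³/s; C = (0.7200·0 + 0.01400·178.0)/0.7340 = 3.395 mg/L.
After outfall 2: Q = 0.7340 + 0.09700 = 0.8310 m³/s; C = (0.7340·3.395 + 0.09700·46.80)/0.8310 = 8.462 mg/L.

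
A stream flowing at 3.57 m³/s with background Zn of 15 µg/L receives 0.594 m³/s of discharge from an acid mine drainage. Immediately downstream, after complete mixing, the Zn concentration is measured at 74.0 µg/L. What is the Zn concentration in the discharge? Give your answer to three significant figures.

Mass balance: 3.570·15.00 + 0.5940·Cₑ = 4.164·74.00
→ Cₑ = (4.164·74.00 − 3.570·15.00) / 0.5940 = 428.6 µg/L.

429 µg/L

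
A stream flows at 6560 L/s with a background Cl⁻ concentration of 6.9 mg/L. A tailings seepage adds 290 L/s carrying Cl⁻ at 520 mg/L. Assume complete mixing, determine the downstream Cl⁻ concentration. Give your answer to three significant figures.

28.6 mg/L

After mixing, C = (6560·6.900 + 290.0·520.0) / 6850 = 196100/6850 = 28.62 mg/L.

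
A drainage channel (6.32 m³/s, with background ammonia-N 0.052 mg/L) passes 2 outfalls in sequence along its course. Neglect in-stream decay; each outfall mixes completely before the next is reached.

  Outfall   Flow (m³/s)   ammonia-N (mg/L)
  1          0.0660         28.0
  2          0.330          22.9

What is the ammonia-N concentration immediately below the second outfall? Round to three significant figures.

1.45 mg/L

Outfall 1: combined Q = 6.386 m³/s; C = (6.320·0.05200 + 0.06600·28.00)/6.386 = 0.3408 mg/L.
Outfall 2: combined Q = 6.716 m³/s; C = (6.386·0.3408 + 0.3300·22.90)/6.716 = 1.449 mg/L.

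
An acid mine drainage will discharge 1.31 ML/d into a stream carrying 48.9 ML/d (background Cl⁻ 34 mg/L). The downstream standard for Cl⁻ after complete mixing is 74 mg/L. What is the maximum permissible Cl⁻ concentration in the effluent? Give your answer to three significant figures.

At the limit, (Qr·Cr + Qe·Cₑ)/(Qr + Qe) = 74:
Cₑ = (50.21·74 − 48.90·34.00) / 1.310 = 1567 mg/L.

1570 mg/L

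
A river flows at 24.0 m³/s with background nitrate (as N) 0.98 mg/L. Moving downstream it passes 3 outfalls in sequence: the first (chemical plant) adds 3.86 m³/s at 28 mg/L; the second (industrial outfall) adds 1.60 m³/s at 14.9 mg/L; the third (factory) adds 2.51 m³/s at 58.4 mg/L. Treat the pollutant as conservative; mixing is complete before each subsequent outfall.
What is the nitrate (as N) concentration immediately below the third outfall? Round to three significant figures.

9.45 mg/L

After outfall 1: Q = 24.00 + 3.860 = 27.86 m³/s; C = (24.00·0.9800 + 3.860·28.00)/27.86 = 4.724 mg/L.
After outfall 2: Q = 27.86 + 1.600 = 29.46 m³/s; C = (27.86·4.724 + 1.600·14.90)/29.46 = 5.276 mg/L.
After outfall 3: Q = 29.46 + 2.510 = 31.97 m³/s; C = (29.46·5.276 + 2.510·58.40)/31.97 = 9.447 mg/L.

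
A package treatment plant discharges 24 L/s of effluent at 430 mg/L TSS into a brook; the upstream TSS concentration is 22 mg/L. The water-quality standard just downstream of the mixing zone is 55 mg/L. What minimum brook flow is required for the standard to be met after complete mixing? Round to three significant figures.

273 L/s

Set C_mix = 55: (Q·22.00 + 24.00·430.0) / (Q + 24.00) = 55
→ Q = 24.00·(430.0 − 55)/(55 − 22.00) = 272.7 L/s.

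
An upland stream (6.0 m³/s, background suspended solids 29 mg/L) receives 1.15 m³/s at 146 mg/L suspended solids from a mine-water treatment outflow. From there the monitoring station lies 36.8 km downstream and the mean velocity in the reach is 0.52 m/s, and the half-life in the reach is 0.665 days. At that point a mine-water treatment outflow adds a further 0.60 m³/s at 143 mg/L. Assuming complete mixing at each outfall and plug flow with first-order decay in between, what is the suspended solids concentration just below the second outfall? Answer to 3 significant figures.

Mass balance: C = (6.000·29.00 + 1.150·146.0) / 7.150 = 341.9/7.150 = 47.82 mg/L; combined flow 7.150 m³/s.
Travel time t = 36.8·1000 / 0.52 = 70770 s = 19.66 h.
Half-life 0.665 d → k = ln 2 / 0.665 = 1.042 d⁻¹.
Decay over the reach: 47.82·exp(−kt) = 47.82·0.4258 = 20.36 mg/L.
Second outfall: C = (7.150·20.36 + 0.6000·143.0)/7.750 = 29.86 mg/L.

29.9 mg/L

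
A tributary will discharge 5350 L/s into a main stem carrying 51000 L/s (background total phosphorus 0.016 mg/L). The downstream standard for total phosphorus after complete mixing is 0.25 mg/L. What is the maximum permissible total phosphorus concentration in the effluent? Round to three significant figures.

2.48 mg/L

At the limit, (Qr·Cr + Qe·Cₑ)/(Qr + Qe) = 0.25:
Cₑ = (56350·0.25 − 51000·0.01600) / 5350 = 2.481 mg/L.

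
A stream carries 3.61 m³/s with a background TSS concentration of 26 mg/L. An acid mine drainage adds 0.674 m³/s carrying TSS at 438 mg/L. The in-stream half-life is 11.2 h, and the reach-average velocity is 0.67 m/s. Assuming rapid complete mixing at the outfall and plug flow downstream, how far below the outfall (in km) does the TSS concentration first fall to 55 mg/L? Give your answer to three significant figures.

19.5 km

Mixed concentration C = ΣQC/ΣQ = (3.610·26.00 + 0.6740·438.0) / 4.284 = 389.1/4.284 = 90.82 mg/L.
Half-life 11.2 h → k = ln 2 / 11.2 = 0.06189 h⁻¹ = 1.485 d⁻¹.
Set 90.82·exp(−k·t) = 55 → t = ln(90.82/55)/k = 29170 s = 8.104 h.
Distance = v·t = 0.67·29170 = 19550 m = 19.55 km.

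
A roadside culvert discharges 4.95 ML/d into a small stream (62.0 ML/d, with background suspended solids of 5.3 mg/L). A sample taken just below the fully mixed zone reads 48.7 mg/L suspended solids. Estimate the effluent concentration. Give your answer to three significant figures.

Mass balance: 62.00·5.300 + 4.950·Cₑ = 66.95·48.70
→ Cₑ = (66.95·48.70 − 62.00·5.300) / 4.950 = 592.3 mg/L.

592 mg/L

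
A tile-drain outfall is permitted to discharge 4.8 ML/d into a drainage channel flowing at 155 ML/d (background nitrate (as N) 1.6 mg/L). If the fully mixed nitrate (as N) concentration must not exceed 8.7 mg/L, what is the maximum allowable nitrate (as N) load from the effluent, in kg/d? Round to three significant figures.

1140 kg/d

Mass balance at the limit: 155.0·1.600 + 4.800·Cₑ = 159.8·8.7 → Cₑ = 238.0 mg/L.
4.800 ML/d = 0.05556 m³/s. Load = 0.05556 m³/s × 238.0 g/m³ × 86 400 s/d = 1142 kg/d.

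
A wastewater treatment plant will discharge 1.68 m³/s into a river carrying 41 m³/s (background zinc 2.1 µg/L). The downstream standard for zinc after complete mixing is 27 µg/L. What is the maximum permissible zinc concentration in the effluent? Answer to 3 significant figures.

635 µg/L

At the limit, (Qr·Cr + Qe·Cₑ)/(Qr + Qe) = 27:
Cₑ = (42.68·27 − 41.00·2.100) / 1.680 = 634.7 µg/L.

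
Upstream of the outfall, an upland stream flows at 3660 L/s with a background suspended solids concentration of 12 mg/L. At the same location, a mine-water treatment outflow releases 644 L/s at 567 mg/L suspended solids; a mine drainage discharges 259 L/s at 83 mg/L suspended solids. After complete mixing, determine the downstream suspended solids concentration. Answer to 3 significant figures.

94.4 mg/L

Conservation of mass: C = (3660·12.00 + 644.0·567.0 + 259.0·83.00) / 4563 = 430600/4563 = 94.36 mg/L.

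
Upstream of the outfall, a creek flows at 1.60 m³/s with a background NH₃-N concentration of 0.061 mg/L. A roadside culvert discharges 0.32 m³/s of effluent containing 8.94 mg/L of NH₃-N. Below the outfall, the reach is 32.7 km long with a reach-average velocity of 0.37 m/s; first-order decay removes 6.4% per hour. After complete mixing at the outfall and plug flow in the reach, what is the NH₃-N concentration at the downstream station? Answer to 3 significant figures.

0.304 mg/L

Flow-weighted average: C = (1.600·0.06100 + 0.3200·8.940) / 1.920 = 2.958/1.920 = 1.541 mg/L.
Travel time t = 32.7·1000 / 0.37 = 88380 s = 24.55 h.
6.4%/h lost → k = −ln(1 − 0.064) = 0.06614 h⁻¹.
Applying C = C₀e^(−kt): 1.541 × 0.1972 = 0.3038 mg/L.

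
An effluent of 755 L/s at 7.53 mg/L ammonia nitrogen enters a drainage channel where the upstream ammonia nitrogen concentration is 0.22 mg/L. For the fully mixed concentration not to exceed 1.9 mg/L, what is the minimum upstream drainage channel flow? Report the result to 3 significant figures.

Set C_mix = 1.9: (Q·0.2200 + 755.0·7.530) / (Q + 755.0) = 1.9
→ Q = 755.0·(7.530 − 1.9)/(1.9 − 0.2200) = 2530 L/s.

2530 L/s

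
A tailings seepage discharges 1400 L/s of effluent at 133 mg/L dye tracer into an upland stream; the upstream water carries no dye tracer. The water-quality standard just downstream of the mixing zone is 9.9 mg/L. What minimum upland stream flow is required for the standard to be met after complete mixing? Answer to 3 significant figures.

Set C_mix = 9.9: (Q·0 + 1400·133.0) / (Q + 1400) = 9.9
→ Q = 1400·(133.0 − 9.9)/(9.9 − 0) = 17410 L/s.

17400 L/s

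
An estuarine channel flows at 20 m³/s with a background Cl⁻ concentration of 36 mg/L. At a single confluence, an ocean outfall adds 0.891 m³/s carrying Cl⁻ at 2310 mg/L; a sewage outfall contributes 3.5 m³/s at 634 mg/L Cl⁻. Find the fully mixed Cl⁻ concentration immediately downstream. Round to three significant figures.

205 mg/L

Mass balance: C = (20.00·36.00 + 0.8910·2310 + 3.500·634.0) / 24.39 = 4997/24.39 = 204.9 mg/L.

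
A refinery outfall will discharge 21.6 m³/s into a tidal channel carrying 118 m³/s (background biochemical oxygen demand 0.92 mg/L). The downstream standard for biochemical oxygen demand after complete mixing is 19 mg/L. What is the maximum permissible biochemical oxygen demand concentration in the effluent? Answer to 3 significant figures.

118 mg/L

At the limit, (Qr·Cr + Qe·Cₑ)/(Qr + Qe) = 19:
Cₑ = (139.6·19 − 118.0·0.9200) / 21.60 = 117.8 mg/L.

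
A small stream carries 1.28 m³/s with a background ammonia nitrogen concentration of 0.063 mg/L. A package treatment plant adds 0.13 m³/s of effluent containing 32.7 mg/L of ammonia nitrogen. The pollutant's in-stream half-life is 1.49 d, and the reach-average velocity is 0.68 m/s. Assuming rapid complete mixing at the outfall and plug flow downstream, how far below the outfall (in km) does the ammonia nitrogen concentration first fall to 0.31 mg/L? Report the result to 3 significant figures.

Flow-weighted average: C = (1.280·0.06300 + 0.1300·32.70) / 1.410 = 4.332/1.410 = 3.072 mg/L.
Half-life 1.49 d → k = ln 2 / 1.49 = 0.4652 d⁻¹.
Set 3.072·exp(−k·t) = 0.31 → t = ln(3.072/0.31)/k = 426000 s = 118.3 h.
Distance = v·t = 0.68·426000 = 289700 m = 289.7 km.

290 km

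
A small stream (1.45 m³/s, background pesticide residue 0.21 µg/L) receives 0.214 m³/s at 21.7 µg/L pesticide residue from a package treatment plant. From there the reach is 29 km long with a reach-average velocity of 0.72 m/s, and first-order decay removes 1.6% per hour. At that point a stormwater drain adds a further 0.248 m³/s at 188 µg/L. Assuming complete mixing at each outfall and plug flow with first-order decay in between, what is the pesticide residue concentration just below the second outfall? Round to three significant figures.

26.5 µg/L

Mass balance: C = (1.450·0.2100 + 0.2140·21.70) / 1.664 = 4.948/1.664 = 2.974 µg/L; combined flow 1.664 m³/s.
Travel time t = 29·1000 / 0.72 = 40280 s = 11.19 h.
1.6%/h lost → k = −ln(1 − 0.016) = 0.01613 h⁻¹.
First-order decay: C = 2.974·exp(−k·t) = 2.974·0.8349 = 2.483 µg/L.
At the second outfall, C = (1.664·2.483 + 0.2480·188.0) / (1.664 + 0.2480) = 26.55 µg/L.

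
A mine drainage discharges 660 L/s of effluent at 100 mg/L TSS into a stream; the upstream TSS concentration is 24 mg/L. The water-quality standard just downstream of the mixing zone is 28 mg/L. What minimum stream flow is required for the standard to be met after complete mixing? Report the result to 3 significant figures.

Set C_mix = 28: (Q·24.00 + 660.0·100.0) / (Q + 660.0) = 28
→ Q = 660.0·(100.0 − 28)/(28 − 24.00) = 11880 L/s.

11900 L/s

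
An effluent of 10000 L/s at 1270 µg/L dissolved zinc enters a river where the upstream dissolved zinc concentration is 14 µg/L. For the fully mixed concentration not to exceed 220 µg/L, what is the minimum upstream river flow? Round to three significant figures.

51000 L/s

Set C_mix = 220: (Q·14.00 + 10000·1270) / (Q + 10000) = 220
→ Q = 10000·(1270 − 220)/(220 − 14.00) = 50970 L/s.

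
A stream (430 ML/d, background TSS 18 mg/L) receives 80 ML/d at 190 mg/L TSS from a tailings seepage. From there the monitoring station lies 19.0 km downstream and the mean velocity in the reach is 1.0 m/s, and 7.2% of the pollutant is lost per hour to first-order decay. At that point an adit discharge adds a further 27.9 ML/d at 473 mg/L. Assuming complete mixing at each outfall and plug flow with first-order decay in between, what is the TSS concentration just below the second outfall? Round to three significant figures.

53.3 mg/L

Mass balance: C = (430.0·18.00 + 80.00·190.0) / 510.0 = 22940/510.0 = 44.98 mg/L; combined flow 510.0 ML/d.
Travel time t = 19.0·1000 / 1.0 = 19000 s = 5.278 h.
7.2%/h lost → k = −ln(1 − 0.072) = 0.07472 h⁻¹.
Decay over the reach: 44.98·exp(−kt) = 44.98·0.6741 = 30.32 mg/L.
Second outfall: C = (510.0·30.32 + 27.90·473.0)/537.9 = 53.28 mg/L.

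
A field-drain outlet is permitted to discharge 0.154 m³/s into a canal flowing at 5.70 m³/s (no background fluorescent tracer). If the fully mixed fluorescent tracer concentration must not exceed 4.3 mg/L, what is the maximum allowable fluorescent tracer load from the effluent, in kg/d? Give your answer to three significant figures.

2170 kg/d

Mass balance at the limit: 5.700·0 + 0.1540·Cₑ = 5.854·4.3 → Cₑ = 163.5 mg/L.
Load = 0.1540 m³/s × 163.5 g/m³ × 86 400 s/d = 2175 kg/d.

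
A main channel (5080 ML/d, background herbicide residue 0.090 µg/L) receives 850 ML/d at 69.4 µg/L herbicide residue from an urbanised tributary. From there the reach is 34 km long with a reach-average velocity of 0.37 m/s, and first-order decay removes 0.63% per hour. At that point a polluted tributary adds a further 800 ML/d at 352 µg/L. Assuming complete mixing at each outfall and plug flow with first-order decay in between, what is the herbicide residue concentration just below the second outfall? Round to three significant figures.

49.4 µg/L

Mass balance: C = (5080·0.09000 + 850.0·69.40) / 5930 = 59450/5930 = 10.02 µg/L; combined flow 5930 ML/d.
Travel time t = 34·1000 / 0.37 = 91890 s = 25.53 h.
0.63%/h lost → k = −ln(1 − 0.0063) = 0.006320 h⁻¹.
First-order decay: C = 10.02·exp(−k·t) = 10.02·0.8510 = 8.531 µg/L.
At the second outfall, C = (5930·8.531 + 800.0·352.0) / (5930 + 800.0) = 49.36 µg/L.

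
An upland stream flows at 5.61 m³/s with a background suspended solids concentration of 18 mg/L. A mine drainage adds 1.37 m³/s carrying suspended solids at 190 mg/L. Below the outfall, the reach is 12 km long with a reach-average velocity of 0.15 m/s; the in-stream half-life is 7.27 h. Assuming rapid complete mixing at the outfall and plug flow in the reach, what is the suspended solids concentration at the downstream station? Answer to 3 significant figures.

Flow-weighted average: C = (5.610·18.00 + 1.370·190.0) / 6.980 = 361.3/6.980 = 51.76 mg/L.
Travel time t = 12·1000 / 0.15 = 80000 s = 22.22 h.
Half-life 7.27 h → k = ln 2 / 7.27 = 0.09534 h⁻¹ = 2.288 d⁻¹.
After decay, C = 51.76 × e^(−kt) = 51.76 × 0.1202 = 6.221 mg/L.

6.22 mg/L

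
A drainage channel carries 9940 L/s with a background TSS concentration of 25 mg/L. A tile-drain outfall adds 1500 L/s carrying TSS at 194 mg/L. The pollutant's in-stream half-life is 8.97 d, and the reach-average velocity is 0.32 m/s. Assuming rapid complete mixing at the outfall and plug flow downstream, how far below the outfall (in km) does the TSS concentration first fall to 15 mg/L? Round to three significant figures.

Flow-weighted average: C = (9940·25.00 + 1500·194.0) / 11440 = 539500/11440 = 47.16 mg/L.
Half-life 8.97 d → k = ln 2 / 8.97 = 0.07727 d⁻¹.
Set 47.16·exp(−k·t) = 15 → t = ln(47.16/15)/k = 1281000 s = 355.8 h.
Distance = v·t = 0.32·1281000 = 409800 m = 409.8 km.

410 km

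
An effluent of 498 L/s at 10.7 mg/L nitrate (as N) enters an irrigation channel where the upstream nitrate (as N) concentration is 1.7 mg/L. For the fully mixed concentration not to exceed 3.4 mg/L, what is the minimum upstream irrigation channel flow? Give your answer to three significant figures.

Set C_mix = 3.4: (Q·1.700 + 498.0·10.70) / (Q + 498.0) = 3.4
→ Q = 498.0·(10.70 − 3.4)/(3.4 − 1.700) = 2138 L/s.

2140 L/s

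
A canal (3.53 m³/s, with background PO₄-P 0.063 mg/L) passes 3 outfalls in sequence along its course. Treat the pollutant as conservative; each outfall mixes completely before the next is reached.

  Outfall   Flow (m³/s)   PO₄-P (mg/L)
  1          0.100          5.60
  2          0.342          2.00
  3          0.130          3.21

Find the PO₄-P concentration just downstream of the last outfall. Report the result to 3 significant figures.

Below outfall 1: Q → 3.630 m³/s, C = (3.530·0.06300 + 0.1000·5.600)/3.630 = 0.2155 mg/L.
Below outfall 2: Q → 3.972 m³/s, C = (3.630·0.2155 + 0.3420·2.000)/3.972 = 0.3692 mg/L.
Below outfall 3: Q → 4.102 m³/s, C = (3.972·0.3692 + 0.1300·3.210)/4.102 = 0.4592 mg/L.

0.459 mg/L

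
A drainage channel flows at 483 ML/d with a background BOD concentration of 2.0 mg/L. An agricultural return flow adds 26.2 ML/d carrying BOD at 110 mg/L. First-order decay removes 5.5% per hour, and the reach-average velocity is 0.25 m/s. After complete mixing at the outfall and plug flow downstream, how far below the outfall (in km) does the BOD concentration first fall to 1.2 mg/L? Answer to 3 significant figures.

Mass balance: C = (483.0·2.000 + 26.20·110.0) / 509.2 = 3848/509.2 = 7.557 mg/L.
5.5%/h lost → k = −ln(1 − 0.055) = 0.05657 h⁻¹.
Set 7.557·exp(−k·t) = 1.2 → t = ln(7.557/1.2)/k = 117100 s = 32.53 h.
Distance = v·t = 0.25·117100 = 29280 m = 29.28 km.

29.3 km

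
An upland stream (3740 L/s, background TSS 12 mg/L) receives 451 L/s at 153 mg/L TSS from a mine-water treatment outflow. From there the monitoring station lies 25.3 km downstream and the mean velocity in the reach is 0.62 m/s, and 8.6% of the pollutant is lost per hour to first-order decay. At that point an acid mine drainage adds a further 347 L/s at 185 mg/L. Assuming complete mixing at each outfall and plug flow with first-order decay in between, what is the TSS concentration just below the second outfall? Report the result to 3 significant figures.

23.2 mg/L

Mixed concentration C = ΣQC/ΣQ = (3740·12.00 + 451.0·153.0) / 4191 = 113900/4191 = 27.17 mg/L; combined flow 4191 L/s.
Travel time t = 25.3·1000 / 0.62 = 40810 s = 11.34 h.
8.6%/h lost → k = −ln(1 − 0.086) = 0.08992 h⁻¹.
First-order decay: C = 27.17·exp(−k·t) = 27.17·0.3608 = 9.805 mg/L.
Second outfall: C = (4191·9.805 + 347.0·185.0)/4538 = 23.20 mg/L.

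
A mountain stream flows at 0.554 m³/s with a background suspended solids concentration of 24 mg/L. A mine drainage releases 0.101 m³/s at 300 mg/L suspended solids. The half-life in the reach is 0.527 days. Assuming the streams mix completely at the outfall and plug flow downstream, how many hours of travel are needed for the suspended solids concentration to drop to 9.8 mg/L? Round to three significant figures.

35.0 h

Mixed concentration C = ΣQC/ΣQ = (0.5540·24.00 + 0.1010·300.0) / 0.6550 = 43.60/0.6550 = 66.56 mg/L.
Half-life 0.527 d → k = ln 2 / 0.527 = 1.315 d⁻¹.
66.56·exp(−k·t) = 9.8 → t = ln(66.56/9.8)/k = 125800 s = 34.96 h.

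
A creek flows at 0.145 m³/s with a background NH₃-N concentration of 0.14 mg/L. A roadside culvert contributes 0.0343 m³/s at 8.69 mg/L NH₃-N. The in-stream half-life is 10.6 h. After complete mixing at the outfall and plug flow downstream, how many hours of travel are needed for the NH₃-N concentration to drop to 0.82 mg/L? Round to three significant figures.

11.8 h

After mixing, C = (0.1450·0.1400 + 0.03430·8.690) / 0.1793 = 0.3184/0.1793 = 1.776 mg/L.
Half-life 10.6 h → k = ln 2 / 10.6 = 0.06539 h⁻¹ = 1.569 d⁻¹.
1.776·exp(−k·t) = 0.82 → t = ln(1.776/0.82)/k = 42530 s = 11.81 h.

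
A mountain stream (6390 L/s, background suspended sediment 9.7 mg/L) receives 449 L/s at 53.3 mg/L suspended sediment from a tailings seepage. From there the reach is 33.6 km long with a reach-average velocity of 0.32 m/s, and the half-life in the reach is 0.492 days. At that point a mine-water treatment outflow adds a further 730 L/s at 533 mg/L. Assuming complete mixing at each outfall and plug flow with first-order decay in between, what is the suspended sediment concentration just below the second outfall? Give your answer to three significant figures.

Mass balance: C = (6390·9.700 + 449.0·53.30) / 6839 = 85910/6839 = 12.56 mg/L; combined flow 6839 L/s.
Travel time t = 33.6·1000 / 0.32 = 105000 s = 29.17 h.
Half-life 0.492 d → k = ln 2 / 0.492 = 1.409 d⁻¹.
First-order decay: C = 12.56·exp(−k·t) = 12.56·0.1805 = 2.267 mg/L.
Second outfall: C = (6839·2.267 + 730.0·533.0)/7569 = 53.45 mg/L.

53.5 mg/L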